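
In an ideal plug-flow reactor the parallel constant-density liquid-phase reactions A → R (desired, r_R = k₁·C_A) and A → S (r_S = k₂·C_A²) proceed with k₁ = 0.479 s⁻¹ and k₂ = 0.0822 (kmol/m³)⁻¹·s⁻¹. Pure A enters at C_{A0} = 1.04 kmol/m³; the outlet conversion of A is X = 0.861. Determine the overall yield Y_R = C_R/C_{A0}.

C_A = C_{A0}(1−X) = 0.1446 kmol/m³.
Along a PFR/batch, dC_R/dC_A = −r_R/(r_R+r_S) = −k₁/(k₁+k₂·C_A).
Integrating from C_{A0} to C_A: C_R = (0.479/0.0822)·ln[(0.479+0.0822·1.04)/(0.479+0.0822·0.145)] = 5.827·ln(0.5645/0.4909) = 0.8141 kmol/m³.
Y_R = C_R/C_{A0} = 0.8141/1.04 = 0.783.

0.783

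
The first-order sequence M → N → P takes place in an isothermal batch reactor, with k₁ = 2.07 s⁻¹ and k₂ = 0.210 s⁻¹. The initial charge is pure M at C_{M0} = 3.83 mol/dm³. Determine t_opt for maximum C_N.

For first-order series the maximum of C_N occurs at t_opt = ln(k₂/k₁)/(k₂−k₁).
= ln(0.210/2.07)/(0.210−2.07) = ln(0.1014)/-1.860 = -2.288/-1.860 = 1.23 s.

1.23 s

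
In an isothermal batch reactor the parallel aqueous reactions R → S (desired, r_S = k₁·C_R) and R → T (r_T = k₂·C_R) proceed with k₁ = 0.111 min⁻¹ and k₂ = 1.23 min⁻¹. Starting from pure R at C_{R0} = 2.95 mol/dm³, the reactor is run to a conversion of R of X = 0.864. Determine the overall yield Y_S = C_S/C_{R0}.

0.0715

C_R = C_{R0}(1−X) = 0.4012 mol/dm³.
Both paths are first order in R, so the instantaneous fraction to S is constant: dC_S/d(−C_R) = k₁/(k₁+k₂) = 0.08277.
C_S = 0.08277·(C_{R0}−C_R) = 0.08277×2.549 = 0.211 mol/dm³.
Y_S = C_S/C_{R0} = 0.2110/2.95 = 0.0715.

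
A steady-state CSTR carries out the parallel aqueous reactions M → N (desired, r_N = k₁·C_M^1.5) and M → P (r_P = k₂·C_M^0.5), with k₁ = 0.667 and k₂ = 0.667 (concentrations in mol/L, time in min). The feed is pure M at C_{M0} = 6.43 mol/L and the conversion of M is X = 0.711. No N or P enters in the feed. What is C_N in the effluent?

2.97 mol/L

Exit C_M = C_{M0}(1−X) = 6.43×0.289 = 1.858 mol/L.
Rates in a CSTR are evaluated at the outlet concentration: r_N = 0.667×1.858^1.5 = 1.690, r_P = 0.667×1.858^0.5 = 0.9092.
Fraction of consumed M going to N: r_N/(r_N+r_P) = 0.6501.
C_N = 0.6501·C_{M0}·X = 0.6501×6.43×0.711 = 2.97 mol/L.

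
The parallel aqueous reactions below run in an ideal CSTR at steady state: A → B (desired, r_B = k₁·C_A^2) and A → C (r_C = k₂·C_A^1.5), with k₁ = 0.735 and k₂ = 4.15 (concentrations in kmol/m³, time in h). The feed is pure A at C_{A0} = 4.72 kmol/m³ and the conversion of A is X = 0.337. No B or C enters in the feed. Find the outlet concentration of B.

0.379 kmol/m³

Exit C_A = C_{A0}(1−X) = 4.72×0.663 = 3.129 kmol/m³.
Rates in a CSTR are evaluated at the outlet concentration: r_B = 0.735×3.129^2 = 7.198, r_C = 4.15×3.129^1.5 = 22.97.
Fraction of consumed A going to B: r_B/(r_B+r_C) = 0.2386.
C_B = 0.2386·C_{A0}·X = 0.2386×4.72×0.337 = 0.379 kmol/m³.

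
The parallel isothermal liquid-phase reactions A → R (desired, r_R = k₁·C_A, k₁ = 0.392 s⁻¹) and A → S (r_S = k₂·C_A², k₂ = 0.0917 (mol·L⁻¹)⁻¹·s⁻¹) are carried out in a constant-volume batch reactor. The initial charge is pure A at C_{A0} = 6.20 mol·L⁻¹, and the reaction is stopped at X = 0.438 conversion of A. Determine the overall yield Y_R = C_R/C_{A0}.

C_A = C_{A0}(1−X) = 3.484 mol·L⁻¹.
Along a PFR/batch, dC_R/dC_A = −r_R/(r_R+r_S) = −k₁/(k₁+k₂·C_A).
Integrating from C_{A0} to C_A: C_R = (0.392/0.0917)·ln[(0.392+0.0917·6.20)/(0.392+0.0917·3.48)] = 4.275·ln(0.9605/0.7115) = 1.283 mol·L⁻¹.
Y_R = C_R/C_{A0} = 1.283/6.20 = 0.207.

0.207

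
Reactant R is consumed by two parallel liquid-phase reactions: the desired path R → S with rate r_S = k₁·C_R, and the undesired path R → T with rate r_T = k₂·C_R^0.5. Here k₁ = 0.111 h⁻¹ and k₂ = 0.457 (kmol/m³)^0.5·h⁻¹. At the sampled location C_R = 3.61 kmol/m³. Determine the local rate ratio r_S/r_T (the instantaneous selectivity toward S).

S_{S/T} = r_S/r_T = (k₁·C_R)/(k₂·C_R^0.5) = (k₁/k₂)·C_R^0.5.
= (0.111×3.610) / (0.457×3.610^0.5) = 0.4007/0.8683 = 0.461.

0.461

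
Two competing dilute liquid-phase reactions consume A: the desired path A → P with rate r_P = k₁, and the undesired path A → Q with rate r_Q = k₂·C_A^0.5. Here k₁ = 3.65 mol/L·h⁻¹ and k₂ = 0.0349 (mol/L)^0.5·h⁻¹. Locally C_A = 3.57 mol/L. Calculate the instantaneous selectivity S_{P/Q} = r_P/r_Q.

55.4

S_{P/Q} = r_P/r_Q = (k₁)/(k₂·C_A^0.5) = (k₁/k₂)·C_A^-0.5.
= (3.65) / (0.0349×3.570^0.5) = 3.650/0.06594 = 55.4.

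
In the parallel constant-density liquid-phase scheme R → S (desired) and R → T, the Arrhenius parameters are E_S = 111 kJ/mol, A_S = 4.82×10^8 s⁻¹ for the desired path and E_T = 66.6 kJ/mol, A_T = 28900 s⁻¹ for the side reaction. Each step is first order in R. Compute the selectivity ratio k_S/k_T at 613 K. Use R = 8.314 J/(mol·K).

With equal orders, S_{S/T} = k_S/k_T = (A_S/A_T)·exp[(E_T−E_S)/(RT)].
(E_T−E_S)/(RT) = (66.6−111)×10³/(8.314×613) = -44400/5096 = -8.712.
k_S/k_T = (4.82×10^8/28900)·exp(-8.712) = 16678 × 1.646×10^-4 = 2.75.

2.75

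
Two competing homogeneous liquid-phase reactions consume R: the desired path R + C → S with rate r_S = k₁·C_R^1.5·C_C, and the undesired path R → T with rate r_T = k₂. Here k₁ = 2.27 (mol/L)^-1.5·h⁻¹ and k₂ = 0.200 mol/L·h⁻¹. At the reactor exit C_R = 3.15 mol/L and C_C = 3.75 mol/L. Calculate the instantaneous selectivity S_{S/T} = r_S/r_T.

S_{S/T} = r_S/r_T = (k₁·C_R^1.5·C_C)/(k₂) = (k₁/k₂)·C_R^1.5·C_C.
= (2.27×3.150^1.5×3.750) / (0.200) = 47.59/0.2000 = 238.

238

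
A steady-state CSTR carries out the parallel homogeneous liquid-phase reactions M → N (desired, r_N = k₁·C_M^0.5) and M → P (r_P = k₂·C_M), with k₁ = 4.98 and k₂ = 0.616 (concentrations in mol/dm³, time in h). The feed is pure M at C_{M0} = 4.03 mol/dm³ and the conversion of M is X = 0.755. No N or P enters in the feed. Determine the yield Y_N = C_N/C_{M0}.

Exit C_M = C_{M0}(1−X) = 4.03×0.245 = 0.9874 mol/dm³.
A CSTR operates uniformly at the exit composition, giving r_N = 4.948 and r_P = 0.6082 (each k·C_M^n at C_M = 0.9874).
Fraction of consumed M going to N: r_N/(r_N+r_P) = 0.8905.
C_N = 0.8905·C_{M0}·X = 0.8905×4.03×0.755 = 2.71 mol/dm³; Y_N = C_N/C_{M0} = 0.672.

0.672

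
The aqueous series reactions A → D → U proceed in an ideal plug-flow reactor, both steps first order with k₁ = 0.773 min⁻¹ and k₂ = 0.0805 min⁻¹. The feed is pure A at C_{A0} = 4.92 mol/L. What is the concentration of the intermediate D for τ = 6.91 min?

3.12 mol/L

The intermediate concentration in a first-order A→B→C sequence is C_D = k₁C_{A0}(e^(−k₁τ) − e^(−k₂τ))/(k₂−k₁).
e^(−k₁τ) = e^(−0.773×6.91) = e^(−5.341) = 0.004789; e^(−k₂τ) = e^(−0.5563) = 0.5734.
C_D = 0.773×4.92/(0.0805−0.773) × (0.004789−0.5734) = (-5.492)×(-0.5686) = 3.123 mol/L.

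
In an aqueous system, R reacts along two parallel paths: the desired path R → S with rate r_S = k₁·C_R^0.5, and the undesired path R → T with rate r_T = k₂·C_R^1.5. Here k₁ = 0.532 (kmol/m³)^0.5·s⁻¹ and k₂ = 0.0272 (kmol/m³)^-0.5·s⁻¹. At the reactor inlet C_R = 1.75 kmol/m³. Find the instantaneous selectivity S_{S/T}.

S_{S/T} = r_S/r_T = (k₁·C_R^0.5)/(k₂·C_R^1.5) = (k₁/k₂)·C_R⁻¹.
= (0.532×1.750^0.5) / (0.0272×1.750^1.5) = 0.7038/0.06297 = 11.2.
The undesired path is higher order in R, so low C_R (CSTR or dilute feed) favours S.

11.2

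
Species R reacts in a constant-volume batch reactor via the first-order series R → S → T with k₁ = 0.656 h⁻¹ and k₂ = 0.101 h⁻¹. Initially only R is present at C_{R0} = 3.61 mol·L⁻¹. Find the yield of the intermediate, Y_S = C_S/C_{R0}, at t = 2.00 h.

Solving the coupled first-order balances gives C_S(t) = [k₁/(k₂−k₁)]·C_{R0}·(e^(−k₁t) − e^(−k₂t)).
e^(−k₁t) = e^(−0.656×2.00) = e^(−1.312) = 0.2693; e^(−k₂t) = e^(−0.2020) = 0.8171.
C_S = 0.656×3.61/(0.101−0.656) × (0.2693−0.8171) = (-4.267)×(-0.5478) = 2.337 mol·L⁻¹.
Y_S = C_S/C_{R0} = 2.337/3.61 = 0.648.

0.648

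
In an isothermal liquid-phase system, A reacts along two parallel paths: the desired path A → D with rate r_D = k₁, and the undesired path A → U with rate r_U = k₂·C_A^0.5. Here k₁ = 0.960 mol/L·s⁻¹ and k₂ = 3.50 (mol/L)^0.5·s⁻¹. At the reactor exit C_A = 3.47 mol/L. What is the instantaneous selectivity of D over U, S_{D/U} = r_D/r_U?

0.147

S_{D/U} = r_D/r_U = (k₁)/(k₂·C_A^0.5) = (k₁/k₂)·C_A^-0.5.
= (0.960) / (3.50×3.470^0.5) = 0.9600/6.520 = 0.147.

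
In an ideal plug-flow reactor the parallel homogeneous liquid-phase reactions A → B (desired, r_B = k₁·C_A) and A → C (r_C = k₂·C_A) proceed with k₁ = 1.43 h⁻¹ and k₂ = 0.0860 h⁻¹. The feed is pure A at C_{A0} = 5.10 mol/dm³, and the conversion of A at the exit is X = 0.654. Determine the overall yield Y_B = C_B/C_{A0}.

C_A = C_{A0}(1−X) = 1.765 mol/dm³.
Both paths are first order in A, so the instantaneous fraction to B is constant: dC_B/d(−C_A) = k₁/(k₁+k₂) = 0.9433.
C_B = 0.9433·(C_{A0}−C_A) = 0.9433×3.335 = 3.15 mol/dm³.
Y_B = C_B/C_{A0} = 3.146/5.10 = 0.617.

0.617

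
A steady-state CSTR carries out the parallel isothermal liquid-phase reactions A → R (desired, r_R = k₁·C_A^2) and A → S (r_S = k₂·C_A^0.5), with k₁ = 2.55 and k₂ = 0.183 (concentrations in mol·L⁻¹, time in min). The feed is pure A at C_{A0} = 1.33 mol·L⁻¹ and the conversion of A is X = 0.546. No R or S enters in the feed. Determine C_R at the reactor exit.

0.630 mol·L⁻¹

Exit C_A = C_{A0}(1−X) = 1.33×0.454 = 0.6038 mol·L⁻¹.
A CSTR operates uniformly at the exit composition, giving r_R = 0.9297 and r_S = 0.1422 (each k·C_A^n at C_A = 0.6038).
Fraction of consumed A going to R: r_R/(r_R+r_S) = 0.8673.
C_R = 0.8673·C_{A0}·X = 0.8673×1.33×0.546 = 0.630 mol·L⁻¹.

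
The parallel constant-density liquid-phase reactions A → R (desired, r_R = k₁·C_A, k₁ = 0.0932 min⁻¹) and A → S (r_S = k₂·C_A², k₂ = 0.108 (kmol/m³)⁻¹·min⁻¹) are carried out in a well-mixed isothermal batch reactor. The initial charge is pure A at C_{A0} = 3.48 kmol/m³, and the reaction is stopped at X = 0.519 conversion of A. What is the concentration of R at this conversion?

C_A = C_{A0}(1−X) = 1.674 kmol/m³.
Along a PFR/batch, dC_R/dC_A = −r_R/(r_R+r_S) = −k₁/(k₁+k₂·C_A).
Integrating from C_{A0} to C_A: C_R = (0.0932/0.108)·ln[(0.0932+0.108·3.48)/(0.0932+0.108·1.67)] = 0.8630·ln(0.4690/0.2740) = 0.4640 kmol/m³.

0.464 kmol/m³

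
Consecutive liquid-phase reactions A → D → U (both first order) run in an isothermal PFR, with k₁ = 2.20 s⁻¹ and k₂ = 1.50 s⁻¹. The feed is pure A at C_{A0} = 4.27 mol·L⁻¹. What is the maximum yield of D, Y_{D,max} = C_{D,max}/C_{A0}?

0.440

For a first-order series the maximum intermediate yield is C_{D,max}/C_{A0} = (k₁/k₂)^[k₂/(k₂−k₁)].
= (2.20/1.50)^(1.50/(1.50−2.20)) = (1.467)^(-2.143) = 0.4401.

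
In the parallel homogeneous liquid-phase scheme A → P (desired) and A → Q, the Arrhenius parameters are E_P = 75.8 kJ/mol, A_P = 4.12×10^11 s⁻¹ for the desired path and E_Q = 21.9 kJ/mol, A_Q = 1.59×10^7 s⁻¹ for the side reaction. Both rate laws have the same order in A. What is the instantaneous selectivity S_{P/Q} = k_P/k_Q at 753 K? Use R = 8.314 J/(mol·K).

k_P/k_Q = (A_P/A_Q)·exp[−(E_P−E_Q)/(RT)] = (A_P/A_Q)·exp[(E_Q−E_P)/(RT)].
(E_Q−E_P)/(RT) = (21.9−75.8)×10³/(8.314×753) = -53900/6260 = -8.610.
k_P/k_Q = (4.12×10^11/1.59×10^7)·exp(-8.610) = 25912 × 1.823×10^-4 = 4.72.
Since E_P > E_Q, raising the temperature improves selectivity toward P.

4.72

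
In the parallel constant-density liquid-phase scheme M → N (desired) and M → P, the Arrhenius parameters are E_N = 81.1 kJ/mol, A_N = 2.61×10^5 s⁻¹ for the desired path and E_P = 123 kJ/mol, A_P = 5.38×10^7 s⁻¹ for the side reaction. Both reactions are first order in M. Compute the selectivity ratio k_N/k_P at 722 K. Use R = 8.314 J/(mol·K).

Since both paths have the same order in M, the concentration cancels and S_{N/P} = k_N/k_P = (A_N/A_P)·exp[(E_P−E_N)/(RT)].
(E_P−E_N)/(RT) = (123−81.1)×10³/(8.314×722) = 41900/6003 = 6.980.
k_N/k_P = (2.61×10^5/5.38×10^7)·exp(6.980) = 0.004851 × 1075 = 5.22.
Since E_N < E_P, lowering the temperature improves selectivity toward N.

5.22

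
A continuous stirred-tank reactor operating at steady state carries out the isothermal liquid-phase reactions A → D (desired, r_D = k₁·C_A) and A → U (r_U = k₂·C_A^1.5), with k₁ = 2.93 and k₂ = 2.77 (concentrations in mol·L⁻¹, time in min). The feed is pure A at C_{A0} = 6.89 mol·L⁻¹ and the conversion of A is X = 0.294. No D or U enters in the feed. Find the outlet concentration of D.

0.657 mol·L⁻¹

Exit C_A = C_{A0}(1−X) = 6.89×0.706 = 4.864 mol·L⁻¹.
Rates in a CSTR are evaluated at the outlet concentration: r_D = 2.93×4.864 = 14.25, r_U = 2.77×4.864^1.5 = 29.72.
Fraction of consumed A going to D: r_D/(r_D+r_U) = 0.3241.
C_D = 0.3241·C_{A0}·X = 0.3241×6.89×0.294 = 0.657 mol·L⁻¹.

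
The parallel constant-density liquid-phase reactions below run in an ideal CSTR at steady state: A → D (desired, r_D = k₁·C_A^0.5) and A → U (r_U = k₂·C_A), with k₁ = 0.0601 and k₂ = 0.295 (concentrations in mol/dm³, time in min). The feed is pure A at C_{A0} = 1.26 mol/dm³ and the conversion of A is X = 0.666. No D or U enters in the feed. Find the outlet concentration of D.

0.201 mol/dm³

Exit C_A = C_{A0}(1−X) = 1.26×0.334 = 0.4208 mol/dm³.
In a CSTR the entire volume is at exit conditions, so r_D = 0.0601×0.4208^0.5 = 0.03899 and r_U = 0.295×0.4208 = 0.1241.
Fraction of consumed A going to D: r_D/(r_D+r_U) = 0.2390.
C_D = 0.2390·C_{A0}·X = 0.2390×1.26×0.666 = 0.201 mol/dm³.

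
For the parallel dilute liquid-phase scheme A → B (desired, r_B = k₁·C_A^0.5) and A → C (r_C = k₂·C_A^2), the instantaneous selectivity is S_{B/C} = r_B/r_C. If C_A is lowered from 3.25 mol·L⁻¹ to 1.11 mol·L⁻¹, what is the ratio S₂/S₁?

5.01

S_{B/C} = (k₁/k₂)·C_A^-1.5, so S₂/S₁ = (C_{A,2}/C_{A,1})^-1.5.
= (1.11/3.25)^(-1.5) = (0.3415)^(-1.5) = 5.01.
Selectivity toward B rises as C_A falls — low-concentration operation is favoured.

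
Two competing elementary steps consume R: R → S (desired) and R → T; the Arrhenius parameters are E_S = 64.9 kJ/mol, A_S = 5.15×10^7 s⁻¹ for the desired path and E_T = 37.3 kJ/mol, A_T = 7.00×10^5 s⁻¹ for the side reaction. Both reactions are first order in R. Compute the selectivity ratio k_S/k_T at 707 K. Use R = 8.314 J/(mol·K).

k_S/k_T = (A_S/A_T)·exp[−(E_S−E_T)/(RT)] = (A_S/A_T)·exp[(E_T−E_S)/(RT)].
(E_T−E_S)/(RT) = (37.3−64.9)×10³/(8.314×707) = -27600/5878 = -4.695.
k_S/k_T = (5.15×10^7/7.00×10^5)·exp(-4.695) = 73.57 × 0.009137 = 0.672.
Since E_S > E_T, raising the temperature improves selectivity toward S.

0.672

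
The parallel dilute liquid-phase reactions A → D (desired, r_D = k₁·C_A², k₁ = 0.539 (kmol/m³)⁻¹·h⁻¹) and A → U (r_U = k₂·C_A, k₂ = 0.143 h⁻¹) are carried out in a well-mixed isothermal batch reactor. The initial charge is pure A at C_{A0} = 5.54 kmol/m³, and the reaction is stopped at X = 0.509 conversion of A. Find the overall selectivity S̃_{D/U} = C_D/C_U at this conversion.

15.0

C_A = C_{A0}(1−X) = 2.720 kmol/m³.
Along a PFR/batch, dC_U/dC_A = −r_U/(r_D+r_U) = −k₂/(k₂+k₁·C_A).
Integrating from C_{A0} to C_A: C_U = (0.143/0.539)·ln[(0.143+0.539·5.54)/(0.143+0.539·2.72)] = 0.2653·ln(3.129/1.609) = 0.1764 kmol/m³.
Then C_D = (C_{A0}−C_A) − C_U = 2.820 − 0.1764 = 2.643 kmol/m³.
S̃_{D/U} = C_D/C_U = 2.643/0.1764 = 15.0.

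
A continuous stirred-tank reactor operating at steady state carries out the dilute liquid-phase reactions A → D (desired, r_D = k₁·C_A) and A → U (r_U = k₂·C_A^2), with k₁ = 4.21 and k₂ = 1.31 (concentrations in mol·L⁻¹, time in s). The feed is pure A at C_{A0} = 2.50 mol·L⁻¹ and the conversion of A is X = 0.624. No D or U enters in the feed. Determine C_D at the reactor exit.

Exit C_A = C_{A0}(1−X) = 2.50×0.376 = 0.9400 mol·L⁻¹.
In a CSTR the entire volume is at exit conditions, so r_D = 4.21×0.9400 = 3.957 and r_U = 1.31×0.9400^2 = 1.158.
Fraction of consumed A going to D: r_D/(r_D+r_U) = 0.7737.
C_D = 0.7737·C_{A0}·X = 0.7737×2.50×0.624 = 1.21 mol·L⁻¹.

1.21 mol·L⁻¹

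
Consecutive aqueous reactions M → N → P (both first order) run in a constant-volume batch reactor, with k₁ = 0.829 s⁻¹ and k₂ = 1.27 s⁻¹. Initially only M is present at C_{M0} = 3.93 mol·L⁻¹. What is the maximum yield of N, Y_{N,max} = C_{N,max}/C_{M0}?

0.293

For a first-order series the maximum intermediate yield is C_{N,max}/C_{M0} = (k₁/k₂)^[k₂/(k₂−k₁)].
= (0.829/1.27)^(1.27/(1.27−0.829)) = (0.6528)^(2.880) = 0.2928.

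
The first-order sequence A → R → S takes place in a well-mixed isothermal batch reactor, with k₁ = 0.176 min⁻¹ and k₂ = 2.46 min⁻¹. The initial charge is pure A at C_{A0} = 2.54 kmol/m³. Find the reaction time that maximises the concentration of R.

1.15 min

For first-order series the maximum of C_R occurs at t_opt = ln(k₂/k₁)/(k₂−k₁).
= ln(2.46/0.176)/(2.46−0.176) = ln(13.98)/2.284 = 2.637/2.284 = 1.15 min.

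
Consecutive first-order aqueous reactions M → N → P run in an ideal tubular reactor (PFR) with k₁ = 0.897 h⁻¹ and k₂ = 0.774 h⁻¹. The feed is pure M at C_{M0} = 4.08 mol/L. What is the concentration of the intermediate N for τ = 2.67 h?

1.05 mol/L

Solving the coupled first-order balances gives C_N(τ) = [k₁/(k₂−k₁)]·C_{M0}·(e^(−k₁τ) − e^(−k₂τ)).
e^(−k₁τ) = e^(−0.897×2.67) = e^(−2.395) = 0.09117; e^(−k₂τ) = e^(−2.067) = 0.1266.
C_N = 0.897×4.08/(0.774−0.897) × (0.09117−0.1266) = (-29.75)×(-0.03544) = 1.055 mol/L.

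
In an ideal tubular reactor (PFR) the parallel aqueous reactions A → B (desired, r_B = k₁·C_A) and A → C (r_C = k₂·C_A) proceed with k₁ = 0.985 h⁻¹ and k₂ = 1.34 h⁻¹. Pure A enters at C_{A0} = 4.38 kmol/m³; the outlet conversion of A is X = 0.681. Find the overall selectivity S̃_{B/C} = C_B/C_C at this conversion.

0.735

C_A = C_{A0}(1−X) = 1.397 kmol/m³.
Both paths are first order in A, so the instantaneous fraction to B is constant: dC_B/d(−C_A) = k₁/(k₁+k₂) = 0.4237.
C_B = 0.4237·(C_{A0}−C_A) = 0.4237×2.983 = 1.26 kmol/m³.
C_C = (C_{A0}−C_A)−C_B = 1.719 kmol/m³; S̃_{B/C} = 1.264/1.719 = 0.735.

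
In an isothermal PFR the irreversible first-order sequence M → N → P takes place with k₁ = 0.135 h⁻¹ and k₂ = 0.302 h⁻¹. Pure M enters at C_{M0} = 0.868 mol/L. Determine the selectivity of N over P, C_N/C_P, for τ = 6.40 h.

For first-order series with pure M initially, C_N(τ) = k₁C_{M0}/(k₂−k₁)·(e^(−k₁τ) − e^(−k₂τ)).
e^(−k₁τ) = e^(−0.135×6.40) = e^(−0.8640) = 0.4215; e^(−k₂τ) = e^(−1.933) = 0.1447.
C_N = 0.135×0.868/(0.302−0.135) × (0.4215−0.1447) = 0.7017×0.2767 = 0.1942 mol/L.
C_M = C_{M0}e^(−k₁τ) = 0.3658 mol/L, so C_P = C_{M0}−C_M−C_N = 0.3080 mol/L; C_N/C_P = 0.630.

0.630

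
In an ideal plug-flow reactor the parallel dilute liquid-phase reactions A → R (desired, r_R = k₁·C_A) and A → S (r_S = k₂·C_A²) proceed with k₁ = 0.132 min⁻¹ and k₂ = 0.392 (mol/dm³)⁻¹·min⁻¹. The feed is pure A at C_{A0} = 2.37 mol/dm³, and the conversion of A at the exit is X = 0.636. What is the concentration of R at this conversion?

C_A = C_{A0}(1−X) = 0.8627 mol/dm³.
Along a PFR/batch, dC_R/dC_A = −r_R/(r_R+r_S) = −k₁/(k₁+k₂·C_A).
Integrating from C_{A0} to C_A: C_R = (0.132/0.392)·ln[(0.132+0.392·2.37)/(0.132+0.392·0.863)] = 0.3367·ln(1.061/0.4702) = 0.2741 mol/dm³.

0.274 mol/dm³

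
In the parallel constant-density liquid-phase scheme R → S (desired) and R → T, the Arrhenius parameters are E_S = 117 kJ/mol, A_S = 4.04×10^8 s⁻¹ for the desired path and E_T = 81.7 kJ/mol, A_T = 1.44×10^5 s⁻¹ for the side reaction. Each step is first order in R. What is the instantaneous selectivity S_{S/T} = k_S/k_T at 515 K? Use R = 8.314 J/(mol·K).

k_S/k_T = (A_S/A_T)·exp[−(E_S−E_T)/(RT)] = (A_S/A_T)·exp[(E_T−E_S)/(RT)].
(E_T−E_S)/(RT) = (81.7−117)×10³/(8.314×515) = -35300/4282 = -8.244.
k_S/k_T = (4.04×10^8/1.44×10^5)·exp(-8.244) = 2806 × 2.627×10^-4 = 0.737.

0.737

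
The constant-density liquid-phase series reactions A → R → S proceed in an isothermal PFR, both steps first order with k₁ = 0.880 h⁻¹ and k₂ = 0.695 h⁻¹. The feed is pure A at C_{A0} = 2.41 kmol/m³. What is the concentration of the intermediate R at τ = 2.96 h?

0.618 kmol/m³

Solving the coupled first-order balances gives C_R(τ) = [k₁/(k₂−k₁)]·C_{A0}·(e^(−k₁τ) − e^(−k₂τ)).
e^(−k₁τ) = e^(−0.880×2.96) = e^(−2.605) = 0.07392; e^(−k₂τ) = e^(−2.057) = 0.1278.
C_R = 0.880×2.41/(0.695−0.880) × (0.07392−0.1278) = (-11.46)×(-0.05389) = 0.6178 kmol/m³.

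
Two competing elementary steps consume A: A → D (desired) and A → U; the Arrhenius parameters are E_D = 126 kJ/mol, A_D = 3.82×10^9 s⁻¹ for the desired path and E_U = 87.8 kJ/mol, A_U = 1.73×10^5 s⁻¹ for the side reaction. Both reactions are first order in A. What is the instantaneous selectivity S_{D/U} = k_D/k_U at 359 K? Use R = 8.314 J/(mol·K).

Since both paths have the same order in A, the concentration cancels and S_{D/U} = k_D/k_U = (A_D/A_U)·exp[(E_U−E_D)/(RT)].
(E_U−E_D)/(RT) = (87.8−126)×10³/(8.314×359) = -38200/2985 = -12.80.
k_D/k_U = (3.82×10^9/1.73×10^5)·exp(-12.80) = 22081 × 2.765×10^-6 = 0.0611.

0.0611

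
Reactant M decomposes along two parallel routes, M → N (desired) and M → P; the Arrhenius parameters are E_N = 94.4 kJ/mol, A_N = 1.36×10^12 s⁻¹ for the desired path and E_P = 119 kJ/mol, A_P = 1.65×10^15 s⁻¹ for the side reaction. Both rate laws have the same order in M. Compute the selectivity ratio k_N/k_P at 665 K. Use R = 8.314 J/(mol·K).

0.0705

Since both paths have the same order in M, the concentration cancels and S_{N/P} = k_N/k_P = (A_N/A_P)·exp[(E_P−E_N)/(RT)].
(E_P−E_N)/(RT) = (119−94.4)×10³/(8.314×665) = 24600/5529 = 4.449.
k_N/k_P = (1.36×10^12/1.65×10^15)·exp(4.449) = 8.242×10^-4 × 85.58 = 0.0705.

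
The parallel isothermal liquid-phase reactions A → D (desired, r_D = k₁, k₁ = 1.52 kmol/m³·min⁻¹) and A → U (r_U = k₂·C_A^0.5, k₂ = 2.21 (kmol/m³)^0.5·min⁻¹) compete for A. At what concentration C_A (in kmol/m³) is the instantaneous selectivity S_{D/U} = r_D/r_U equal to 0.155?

19.7 kmol/m³

S_{D/U} = (k₁/k₂)·C_A^-0.5 ⇒ C_A = (S·k₂/k₁)^(-2).
= (0.155×2.21/1.52)^(-2) = (0.2254)^(-2) = 19.7 kmol/m³.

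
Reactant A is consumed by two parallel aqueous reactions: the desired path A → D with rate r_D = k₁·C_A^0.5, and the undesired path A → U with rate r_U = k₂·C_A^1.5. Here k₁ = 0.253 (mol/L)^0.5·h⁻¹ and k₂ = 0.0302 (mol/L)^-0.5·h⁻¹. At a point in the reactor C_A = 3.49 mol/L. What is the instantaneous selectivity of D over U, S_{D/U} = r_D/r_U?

2.40

S_{D/U} = r_D/r_U = (k₁·C_A^0.5)/(k₂·C_A^1.5) = (k₁/k₂)·C_A⁻¹.
= (0.253×3.490^0.5) / (0.0302×3.490^1.5) = 0.4726/0.1969 = 2.40.
The undesired path is higher order in A, so low C_A (CSTR or dilute feed) favours D.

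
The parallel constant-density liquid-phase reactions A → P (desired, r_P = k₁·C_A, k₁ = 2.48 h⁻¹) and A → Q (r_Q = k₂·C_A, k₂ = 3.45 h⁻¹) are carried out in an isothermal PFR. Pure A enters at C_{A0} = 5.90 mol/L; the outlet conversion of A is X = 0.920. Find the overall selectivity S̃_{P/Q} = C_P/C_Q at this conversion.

0.719

C_A = C_{A0}(1−X) = 0.4720 mol/L.
Both paths are first order in A, so the instantaneous fraction to P is constant: dC_P/d(−C_A) = k₁/(k₁+k₂) = 0.4182.
C_P = 0.4182·(C_{A0}−C_A) = 0.4182×5.428 = 2.27 mol/L.
C_Q = (C_{A0}−C_A)−C_P = 3.158 mol/L; S̃_{P/Q} = 2.270/3.158 = 0.719.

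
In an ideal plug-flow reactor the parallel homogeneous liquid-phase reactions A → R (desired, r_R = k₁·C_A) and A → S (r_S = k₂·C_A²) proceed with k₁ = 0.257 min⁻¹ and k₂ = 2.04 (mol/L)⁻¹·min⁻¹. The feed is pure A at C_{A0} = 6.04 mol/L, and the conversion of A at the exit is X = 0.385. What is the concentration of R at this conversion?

0.0596 mol/L

C_A = C_{A0}(1−X) = 3.715 mol/L.
Along a PFR/batch, dC_R/dC_A = −r_R/(r_R+r_S) = −k₁/(k₁+k₂·C_A).
Integrating from C_{A0} to C_A: C_R = (0.257/2.04)·ln[(0.257+2.04·6.04)/(0.257+2.04·3.71)] = 0.1260·ln(12.58/7.835) = 0.05964 mol/L.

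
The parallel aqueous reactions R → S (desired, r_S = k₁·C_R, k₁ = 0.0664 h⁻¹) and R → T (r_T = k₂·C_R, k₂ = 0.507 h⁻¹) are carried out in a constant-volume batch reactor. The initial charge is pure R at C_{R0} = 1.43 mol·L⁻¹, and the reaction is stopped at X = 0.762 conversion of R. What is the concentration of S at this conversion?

C_R = C_{R0}(1−X) = 0.3403 mol·L⁻¹.
Both paths are first order in R, so the instantaneous fraction to S is constant: dC_S/d(−C_R) = k₁/(k₁+k₂) = 0.1158.
C_S = 0.1158·(C_{R0}−C_R) = 0.1158×1.090 = 0.126 mol·L⁻¹.

0.126 mol·L⁻¹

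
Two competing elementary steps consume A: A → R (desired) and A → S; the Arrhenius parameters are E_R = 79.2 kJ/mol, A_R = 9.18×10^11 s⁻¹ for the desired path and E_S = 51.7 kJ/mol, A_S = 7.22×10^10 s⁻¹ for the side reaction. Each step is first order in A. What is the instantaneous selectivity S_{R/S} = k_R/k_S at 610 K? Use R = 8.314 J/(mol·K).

k_R/k_S = (A_R/A_S)·exp[−(E_R−E_S)/(RT)] = (A_R/A_S)·exp[(E_S−E_R)/(RT)].
(E_S−E_R)/(RT) = (51.7−79.2)×10³/(8.314×610) = -27500/5072 = -5.422.
k_R/k_S = (9.18×10^11/7.22×10^10)·exp(-5.422) = 12.71 × 0.004416 = 0.0562.
Since E_R > E_S, raising the temperature improves selectivity toward R.

0.0562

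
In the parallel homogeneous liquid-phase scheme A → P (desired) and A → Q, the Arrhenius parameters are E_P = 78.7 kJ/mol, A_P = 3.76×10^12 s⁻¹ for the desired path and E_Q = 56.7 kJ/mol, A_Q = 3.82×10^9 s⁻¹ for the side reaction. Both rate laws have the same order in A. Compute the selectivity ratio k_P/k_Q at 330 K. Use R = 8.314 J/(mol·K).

k_P/k_Q = (A_P/A_Q)·exp[−(E_P−E_Q)/(RT)] = (A_P/A_Q)·exp[(E_Q−E_P)/(RT)].
(E_Q−E_P)/(RT) = (56.7−78.7)×10³/(8.314×330) = -22000/2744 = -8.019.
k_P/k_Q = (3.76×10^12/3.82×10^9)·exp(-8.019) = 984.3 × 3.293×10^-4 = 0.324.
Since E_P > E_Q, raising the temperature improves selectivity toward P.

0.324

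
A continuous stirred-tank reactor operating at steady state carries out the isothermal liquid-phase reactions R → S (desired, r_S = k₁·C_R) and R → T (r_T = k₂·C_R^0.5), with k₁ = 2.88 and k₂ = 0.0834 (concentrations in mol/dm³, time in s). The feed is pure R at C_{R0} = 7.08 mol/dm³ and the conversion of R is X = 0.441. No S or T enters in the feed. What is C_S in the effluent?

3.08 mol/dm³

Exit C_R = C_{R0}(1−X) = 7.08×0.559 = 3.958 mol/dm³.
A CSTR operates uniformly at the exit composition, giving r_S = 11.40 and r_T = 0.1659 (each k·C_R^n at C_R = 3.958).
Fraction of consumed R going to S: r_S/(r_S+r_T) = 0.9857.
C_S = 0.9857·C_{R0}·X = 0.9857×7.08×0.441 = 3.08 mol/dm³.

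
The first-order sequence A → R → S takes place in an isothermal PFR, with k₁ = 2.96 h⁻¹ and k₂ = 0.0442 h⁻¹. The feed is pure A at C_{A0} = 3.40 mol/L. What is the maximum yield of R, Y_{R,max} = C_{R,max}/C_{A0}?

At the optimum, C_{R,max}/C_{A0} = (k₁/k₂)^[k₂/(k₂−k₁)].
= (2.96/0.0442)^(0.0442/(0.0442−2.96)) = (66.97)^(-0.01516) = 0.9383.

0.938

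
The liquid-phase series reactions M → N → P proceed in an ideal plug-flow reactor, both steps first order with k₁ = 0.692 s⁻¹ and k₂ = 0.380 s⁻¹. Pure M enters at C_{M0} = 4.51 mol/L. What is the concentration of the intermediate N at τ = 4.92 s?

1.21 mol/L

Solving the coupled first-order balances gives C_N(τ) = [k₁/(k₂−k₁)]·C_{M0}·(e^(−k₁τ) − e^(−k₂τ)).
e^(−k₁τ) = e^(−0.692×4.92) = e^(−3.405) = 0.03322; e^(−k₂τ) = e^(−1.870) = 0.1542.
C_N = 0.692×4.51/(0.380−0.692) × (0.03322−0.1542) = (-10.00)×(-0.1210) = 1.210 mol/L.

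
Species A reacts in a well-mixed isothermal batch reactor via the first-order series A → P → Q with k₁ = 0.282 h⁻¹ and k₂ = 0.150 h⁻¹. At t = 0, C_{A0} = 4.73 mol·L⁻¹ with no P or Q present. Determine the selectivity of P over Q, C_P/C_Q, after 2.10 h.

5.44

For first-order series with pure A initially, C_P(t) = k₁C_{A0}/(k₂−k₁)·(e^(−k₁t) − e^(−k₂t)).
e^(−k₁t) = e^(−0.282×2.10) = e^(−0.5922) = 0.5531; e^(−k₂t) = e^(−0.3150) = 0.7298.
C_P = 0.282×4.73/(0.150−0.282) × (0.5531−0.7298) = (-10.11)×(-0.1767) = 1.785 mol·L⁻¹.
C_A = C_{A0}e^(−k₁t) = 2.616 mol·L⁻¹, so C_Q = C_{A0}−C_A−C_P = 0.3284 mol·L⁻¹; C_P/C_Q = 5.44.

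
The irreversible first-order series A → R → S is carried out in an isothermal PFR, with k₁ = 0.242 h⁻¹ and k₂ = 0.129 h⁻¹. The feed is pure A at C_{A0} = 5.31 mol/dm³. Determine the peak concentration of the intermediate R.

At the optimum, C_{R,max}/C_{A0} = (k₁/k₂)^[k₂/(k₂−k₁)].
= (0.242/0.129)^(0.129/(0.129−0.242)) = (1.876)^(-1.142) = 0.4876.
C_{R,max} = 0.4876×5.31 = 2.59 mol/dm³.

2.59 mol/dm³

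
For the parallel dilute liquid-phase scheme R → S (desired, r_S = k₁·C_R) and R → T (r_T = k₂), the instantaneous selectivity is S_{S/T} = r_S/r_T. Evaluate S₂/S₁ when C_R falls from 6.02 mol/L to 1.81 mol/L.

S_{S/T} = (k₁/k₂)·C_R, so S₂/S₁ = (C_{R,2}/C_{R,1}).
= 1.81/6.02 = 0.301.
Selectivity toward S falls as C_R falls — high-concentration operation is favoured.

0.301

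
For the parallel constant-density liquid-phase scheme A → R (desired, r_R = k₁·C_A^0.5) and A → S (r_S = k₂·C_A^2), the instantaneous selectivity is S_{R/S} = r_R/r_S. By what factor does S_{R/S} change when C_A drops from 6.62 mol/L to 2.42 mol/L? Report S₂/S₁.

4.52

S_{R/S} = (k₁/k₂)·C_A^-1.5, so S₂/S₁ = (C_{A,2}/C_{A,1})^-1.5.
= (2.42/6.62)^(-1.5) = (0.3656)^(-1.5) = 4.52.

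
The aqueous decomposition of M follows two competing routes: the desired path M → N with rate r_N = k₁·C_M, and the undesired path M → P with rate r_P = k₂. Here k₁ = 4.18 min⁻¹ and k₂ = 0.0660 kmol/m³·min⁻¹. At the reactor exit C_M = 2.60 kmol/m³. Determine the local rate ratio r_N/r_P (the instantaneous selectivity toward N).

S_{N/P} = r_N/r_P = (k₁·C_M)/(k₂) = (k₁/k₂)·C_M.
= (4.18×2.600) / (0.0660) = 10.87/0.06600 = 165.
Since the desired path is higher order in M, keeping C_M high (PFR or concentrated feed) favours N.

165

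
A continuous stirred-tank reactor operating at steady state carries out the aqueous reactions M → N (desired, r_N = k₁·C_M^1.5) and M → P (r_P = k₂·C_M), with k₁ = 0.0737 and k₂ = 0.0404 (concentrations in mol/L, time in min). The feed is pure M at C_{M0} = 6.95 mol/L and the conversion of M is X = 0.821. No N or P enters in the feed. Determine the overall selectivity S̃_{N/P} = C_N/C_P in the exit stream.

Exit C_M = C_{M0}(1−X) = 6.95×0.179 = 1.244 mol/L.
In a CSTR the entire volume is at exit conditions, so r_N = 0.0737×1.244^1.5 = 0.1023 and r_P = 0.0404×1.244 = 0.05026.
Overall selectivity = C_N/C_P = r_Nτ/(r_Pτ) = r_N/r_P = 2.03.

2.03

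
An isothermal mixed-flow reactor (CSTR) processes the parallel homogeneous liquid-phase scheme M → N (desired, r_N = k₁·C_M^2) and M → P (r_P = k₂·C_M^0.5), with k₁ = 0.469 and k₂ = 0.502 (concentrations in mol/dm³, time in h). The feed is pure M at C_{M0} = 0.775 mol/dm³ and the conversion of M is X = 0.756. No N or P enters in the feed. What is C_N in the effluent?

0.0418 mol/dm³

Exit C_M = C_{M0}(1−X) = 0.775×0.244 = 0.1891 mol/dm³.
Rates in a CSTR are evaluated at the outlet concentration: r_N = 0.469×0.1891^2 = 0.01677, r_P = 0.502×0.1891^0.5 = 0.2183.
Fraction of consumed M going to N: r_N/(r_N+r_P) = 0.07134.
C_N = 0.07134·C_{M0}·X = 0.07134×0.775×0.756 = 0.0418 mol/dm³.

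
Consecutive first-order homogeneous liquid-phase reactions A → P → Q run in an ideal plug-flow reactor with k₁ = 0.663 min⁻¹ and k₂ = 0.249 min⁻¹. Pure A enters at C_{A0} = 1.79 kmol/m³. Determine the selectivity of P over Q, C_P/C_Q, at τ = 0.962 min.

7.20

For first-order series with pure A initially, C_P(τ) = k₁C_{A0}/(k₂−k₁)·(e^(−k₁τ) − e^(−k₂τ)).
e^(−k₁τ) = e^(−0.663×0.962) = e^(−0.6378) = 0.5285; e^(−k₂τ) = e^(−0.2395) = 0.7870.
C_P = 0.663×1.79/(0.249−0.663) × (0.5285−0.7870) = (-2.867)×(-0.2585) = 0.7411 kmol/m³.
C_A = C_{A0}e^(−k₁τ) = 0.9459 kmol/m³, so C_Q = C_{A0}−C_A−C_P = 0.1029 kmol/m³; C_P/C_Q = 7.20.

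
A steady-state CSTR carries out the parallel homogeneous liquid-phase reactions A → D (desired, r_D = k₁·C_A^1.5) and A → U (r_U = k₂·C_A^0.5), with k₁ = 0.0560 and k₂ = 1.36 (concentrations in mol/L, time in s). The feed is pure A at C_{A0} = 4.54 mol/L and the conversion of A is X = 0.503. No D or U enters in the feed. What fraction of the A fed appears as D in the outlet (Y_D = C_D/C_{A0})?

0.0428

Exit C_A = C_{A0}(1−X) = 4.54×0.497 = 2.256 mol/L.
Rates in a CSTR are evaluated at the outlet concentration: r_D = 0.0560×2.256^1.5 = 0.1898, r_U = 1.36×2.256^0.5 = 2.043.
Fraction of consumed A going to D: r_D/(r_D+r_U) = 0.08501.
C_D = 0.08501·C_{A0}·X = 0.08501×4.54×0.503 = 0.194 mol/L; Y_D = C_D/C_{A0} = 0.0428.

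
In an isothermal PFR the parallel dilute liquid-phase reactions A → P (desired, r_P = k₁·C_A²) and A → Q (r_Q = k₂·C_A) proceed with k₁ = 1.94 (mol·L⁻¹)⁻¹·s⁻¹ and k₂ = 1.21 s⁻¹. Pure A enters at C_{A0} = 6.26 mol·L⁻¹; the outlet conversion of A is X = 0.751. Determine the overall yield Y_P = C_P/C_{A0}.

C_A = C_{A0}(1−X) = 1.559 mol·L⁻¹.
Along a PFR/batch, dC_Q/dC_A = −r_Q/(r_P+r_Q) = −k₂/(k₂+k₁·C_A).
Integrating from C_{A0} to C_A: C_Q = (1.21/1.94)·ln[(1.21+1.94·6.26)/(1.21+1.94·1.56)] = 0.6237·ln(13.35/4.234) = 0.7165 mol·L⁻¹.
Then C_P = (C_{A0}−C_A) − C_Q = 4.701 − 0.7165 = 3.985 mol·L⁻¹.
Y_P = C_P/C_{A0} = 3.985/6.26 = 0.637.

0.637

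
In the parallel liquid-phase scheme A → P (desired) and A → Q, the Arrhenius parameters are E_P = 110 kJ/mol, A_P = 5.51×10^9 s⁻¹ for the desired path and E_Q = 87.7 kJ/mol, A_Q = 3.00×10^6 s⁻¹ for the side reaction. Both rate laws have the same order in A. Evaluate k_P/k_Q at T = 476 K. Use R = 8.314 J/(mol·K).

Since both paths have the same order in A, the concentration cancels and S_{P/Q} = k_P/k_Q = (A_P/A_Q)·exp[(E_Q−E_P)/(RT)].
(E_Q−E_P)/(RT) = (87.7−110)×10³/(8.314×476) = -22300/3957 = -5.635.
k_P/k_Q = (5.51×10^9/3.00×10^6)·exp(-5.635) = 1837 × 0.003571 = 6.56.

6.56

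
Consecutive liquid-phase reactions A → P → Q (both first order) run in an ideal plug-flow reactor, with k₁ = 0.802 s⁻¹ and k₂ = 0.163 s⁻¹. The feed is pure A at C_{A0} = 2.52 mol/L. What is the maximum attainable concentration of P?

At the optimum, C_{P,max}/C_{A0} = (k₁/k₂)^[k₂/(k₂−k₁)].
= (0.802/0.163)^(0.163/(0.163−0.802)) = (4.920)^(-0.2551) = 0.6660.
C_{P,max} = 0.6660×2.52 = 1.68 mol/L.

1.68 mol/L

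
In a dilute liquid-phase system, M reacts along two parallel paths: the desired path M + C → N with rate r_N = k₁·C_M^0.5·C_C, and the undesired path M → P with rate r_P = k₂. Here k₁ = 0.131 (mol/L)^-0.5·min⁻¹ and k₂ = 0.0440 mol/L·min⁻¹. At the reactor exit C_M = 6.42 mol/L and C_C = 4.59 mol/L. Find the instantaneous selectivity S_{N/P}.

S_{N/P} = r_N/r_P = (k₁·C_M^0.5·C_C)/(k₂) = (k₁/k₂)·C_M^0.5·C_C.
= (0.131×6.420^0.5×4.590) / (0.0440) = 1.524/0.04400 = 34.6.

34.6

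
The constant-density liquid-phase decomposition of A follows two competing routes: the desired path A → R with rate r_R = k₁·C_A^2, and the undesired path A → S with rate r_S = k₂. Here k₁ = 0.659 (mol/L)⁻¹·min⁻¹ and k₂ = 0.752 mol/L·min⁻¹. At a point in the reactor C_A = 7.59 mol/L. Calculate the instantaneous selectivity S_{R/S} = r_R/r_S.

50.5

S_{R/S} = r_R/r_S = (k₁·C_A^2)/(k₂) = (k₁/k₂)·C_A^2.
= (0.659×7.590^2) / (0.752) = 37.96/0.7520 = 50.5.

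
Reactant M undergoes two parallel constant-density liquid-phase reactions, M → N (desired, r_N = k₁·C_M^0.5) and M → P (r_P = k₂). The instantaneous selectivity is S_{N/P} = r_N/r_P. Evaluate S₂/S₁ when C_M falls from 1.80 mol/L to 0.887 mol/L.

S_{N/P} = (k₁/k₂)·C_M^0.5, so S₂/S₁ = (C_{M,2}/C_{M,1})^0.5.
= (0.887/1.80)^0.5 = (0.4928)^0.5 = 0.702.
Selectivity toward N falls as C_M falls — high-concentration operation is favoured.

0.702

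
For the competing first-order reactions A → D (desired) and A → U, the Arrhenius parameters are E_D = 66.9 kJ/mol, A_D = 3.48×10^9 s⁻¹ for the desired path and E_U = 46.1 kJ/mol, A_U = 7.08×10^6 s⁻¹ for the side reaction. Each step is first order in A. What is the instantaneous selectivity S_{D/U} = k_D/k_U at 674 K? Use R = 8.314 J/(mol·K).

k_D/k_U = (A_D/A_U)·exp[−(E_D−E_U)/(RT)] = (A_D/A_U)·exp[(E_U−E_D)/(RT)].
(E_U−E_D)/(RT) = (46.1−66.9)×10³/(8.314×674) = -20800/5604 = -3.712.
k_D/k_U = (3.48×10^9/7.08×10^6)·exp(-3.712) = 491.5 × 0.02443 = 12.0.

12.0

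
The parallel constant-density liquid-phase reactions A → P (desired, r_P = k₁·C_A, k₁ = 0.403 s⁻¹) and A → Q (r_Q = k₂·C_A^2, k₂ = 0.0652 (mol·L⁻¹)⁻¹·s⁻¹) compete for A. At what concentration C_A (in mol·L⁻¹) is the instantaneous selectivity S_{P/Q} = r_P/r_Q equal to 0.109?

56.7 mol·L⁻¹

S_{P/Q} = (k₁/k₂)·C_A⁻¹ ⇒ C_A = (S·k₂/k₁)^(-1).
= (0.109×0.0652/0.403)^(-1) = (0.01763)^(-1) = 56.7 mol·L⁻¹.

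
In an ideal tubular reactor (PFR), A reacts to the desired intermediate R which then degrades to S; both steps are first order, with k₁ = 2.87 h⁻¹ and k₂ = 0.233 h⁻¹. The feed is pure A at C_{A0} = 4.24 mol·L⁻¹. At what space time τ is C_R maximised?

The intermediate peaks when r₁ = r₂, i.e. k₁e^(−k₁τ) = k₂e^(−k₂τ), giving τ_opt = ln(k₂/k₁)/(k₂−k₁).
= ln(0.233/2.87)/(0.233−2.87) = ln(0.08118)/-2.637 = -2.511/-2.637 = 0.952 h.

0.952 h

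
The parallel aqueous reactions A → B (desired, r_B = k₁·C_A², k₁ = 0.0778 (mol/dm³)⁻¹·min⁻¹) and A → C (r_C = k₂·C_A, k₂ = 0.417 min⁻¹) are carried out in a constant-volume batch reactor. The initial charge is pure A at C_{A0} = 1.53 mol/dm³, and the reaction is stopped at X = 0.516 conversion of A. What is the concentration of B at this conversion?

C_A = C_{A0}(1−X) = 0.7405 mol/dm³.
Along a PFR/batch, dC_C/dC_A = −r_C/(r_B+r_C) = −k₂/(k₂+k₁·C_A).
Integrating from C_{A0} to C_A: C_C = (0.417/0.0778)·ln[(0.417+0.0778·1.53)/(0.417+0.0778·0.741)] = 5.360·ln(0.5360/0.4746) = 0.6523 mol/dm³.
Then C_B = (C_{A0}−C_A) − C_C = 0.7895 − 0.6523 = 0.1372 mol/dm³.

0.137 mol/dm³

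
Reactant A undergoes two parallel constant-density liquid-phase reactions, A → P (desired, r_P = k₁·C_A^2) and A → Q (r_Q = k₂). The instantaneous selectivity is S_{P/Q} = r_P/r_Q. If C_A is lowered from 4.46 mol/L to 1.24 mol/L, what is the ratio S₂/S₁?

0.0773

S_{P/Q} = (k₁/k₂)·C_A^2, so S₂/S₁ = (C_{A,2}/C_{A,1})^2.
= (1.24/4.46)^2 = (0.2780)^2 = 0.0773.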